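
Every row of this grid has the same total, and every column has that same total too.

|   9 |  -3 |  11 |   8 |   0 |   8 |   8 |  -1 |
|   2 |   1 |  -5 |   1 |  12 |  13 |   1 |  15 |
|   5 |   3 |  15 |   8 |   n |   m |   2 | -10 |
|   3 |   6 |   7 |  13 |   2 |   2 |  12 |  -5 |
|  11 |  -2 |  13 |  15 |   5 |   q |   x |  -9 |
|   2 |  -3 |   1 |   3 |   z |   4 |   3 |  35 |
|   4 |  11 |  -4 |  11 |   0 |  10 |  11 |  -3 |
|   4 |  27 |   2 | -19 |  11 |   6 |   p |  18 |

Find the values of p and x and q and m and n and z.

p = -9, x = 12, q = -5, m = 2, n = 15, z = -5

Rows 1 and 2 both sum to 40, so that's the common total.
Row 6: 2 − 3 + 1 + 3 + 4 + 3 + 35 = 45, so its missing entry is 40 − 45 = -5.
Column 5: 0 + 12 + 2 + 5 − 5 + 0 + 11 = 25, so its missing entry is 40 − 25 = 15.
Row 8: 4 + 27 + 2 − 19 + 11 + 6 + 18 = 49, so its missing entry is 40 − 49 = -9.
Column 7: 8 + 1 + 2 + 12 + 3 + 11 − 9 = 28, so its missing entry is 40 − 28 = 12.
Row 5: 11 − 2 + 13 + 15 + 5 + 12 − 9 = 45, so its missing entry is 40 − 45 = -5.
Row 3: 5 + 3 + 15 + 8 + 15 + 2 − 10 = 38, so its missing entry is 40 − 38 = 2.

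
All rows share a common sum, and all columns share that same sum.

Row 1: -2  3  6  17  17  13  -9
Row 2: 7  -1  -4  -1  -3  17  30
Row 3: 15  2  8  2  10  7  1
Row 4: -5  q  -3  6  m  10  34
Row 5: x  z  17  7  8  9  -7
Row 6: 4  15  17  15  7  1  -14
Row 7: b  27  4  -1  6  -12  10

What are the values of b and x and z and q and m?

b = 11, x = 15, z = -4, q = 3, m = 0

Rows 1 and 2 both sum to 45, so that's the common total.
The known cells in column 5 total 45, leaving 45 − 45 = 0 for the blank.
The known cells in row 4 total 42, leaving 45 − 42 = 3 for the blank.
The known cells in row 7 total 34, leaving 45 − 34 = 11 for the blank.
The known cells in column 1 total 30, leaving 45 − 30 = 15 for the blank.
The known cells in row 5 total 49, leaving 45 − 49 = -4 for the blank.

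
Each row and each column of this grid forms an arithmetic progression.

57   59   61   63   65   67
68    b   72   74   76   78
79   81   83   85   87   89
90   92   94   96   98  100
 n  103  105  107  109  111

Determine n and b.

Along each row the entries change by 2 per step; down each column they change by 11.
Row 5: from 103 at column 2, stepping by 2 to column 1 gives 101.
Row 2: from 68 at column 1, stepping by 2 to column 2 gives 70.

n = 101, b = 70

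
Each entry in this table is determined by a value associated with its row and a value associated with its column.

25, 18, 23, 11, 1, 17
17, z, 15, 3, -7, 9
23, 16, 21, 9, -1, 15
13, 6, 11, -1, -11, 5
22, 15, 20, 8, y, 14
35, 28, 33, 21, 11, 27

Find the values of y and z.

y = -2, z = 10

The difference between any two rows is the same in every column — this is an addition table with the headers hidden.
Row 5 minus row 1 is 8 − 11 = -3, so its entry in column 5 is 1 + (-3) = -2.
Row 2 minus row 1 is 3 − 11 = -8, so its entry in column 2 is 18 + (-8) = 10.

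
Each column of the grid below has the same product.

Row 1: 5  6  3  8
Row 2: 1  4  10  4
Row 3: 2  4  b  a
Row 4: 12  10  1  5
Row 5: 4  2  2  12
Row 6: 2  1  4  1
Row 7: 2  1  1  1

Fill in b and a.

b = 8, a = 1

Columns 1 and 2 each multiply to 1920, so every column has product 1920.
Column 3: 3×10×1×2×4×1 = 240, so the missing entry is 1920 ÷ 240 = 8.
Column 4: 8×4×5×12×1×1 = 1920, so the missing entry is 1920 ÷ 1920 = 1.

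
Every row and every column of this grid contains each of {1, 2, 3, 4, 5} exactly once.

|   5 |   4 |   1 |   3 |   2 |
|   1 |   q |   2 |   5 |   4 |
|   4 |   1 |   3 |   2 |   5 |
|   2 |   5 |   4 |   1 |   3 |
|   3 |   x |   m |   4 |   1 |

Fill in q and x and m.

q = 3, x = 2, m = 5

Cell (2,2): row 2 already has {1, 2, 4, 5} → 3.
Cell (5,2): column 2 already has {1, 3, 4, 5} → 2.
Cell (5,3): row 5 already has {1, 2, 3, 4} → 5.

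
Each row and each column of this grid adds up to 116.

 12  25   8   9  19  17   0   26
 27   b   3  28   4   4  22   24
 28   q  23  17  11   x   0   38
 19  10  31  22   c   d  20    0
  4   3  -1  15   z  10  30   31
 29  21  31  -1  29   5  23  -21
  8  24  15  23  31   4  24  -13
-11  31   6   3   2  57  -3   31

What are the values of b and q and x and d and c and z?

b = 4, q = -2, x = 1, d = 18, c = -4, z = 24

Row 5 has 4 + 3 − 1 + 15 + 10 + 30 + 31 = 92; the blank must be 116 − 92 = 24.
Column 5 has 19 + 4 + 11 + 24 + 29 + 31 + 2 = 120; the blank must be 116 − 120 = -4.
Row 2 has 27 + 3 + 28 + 4 + 4 + 22 + 24 = 112; the blank must be 116 − 112 = 4.
Column 2 has 25 + 4 + 10 + 3 + 21 + 24 + 31 = 118; the blank must be 116 − 118 = -2.
Row 3 has 28 − 2 + 23 + 17 + 11 + 0 + 38 = 115; the blank must be 116 − 115 = 1.
Row 4 has 19 + 10 + 31 + 22 − 4 + 20 + 0 = 98; the blank must be 116 − 98 = 18.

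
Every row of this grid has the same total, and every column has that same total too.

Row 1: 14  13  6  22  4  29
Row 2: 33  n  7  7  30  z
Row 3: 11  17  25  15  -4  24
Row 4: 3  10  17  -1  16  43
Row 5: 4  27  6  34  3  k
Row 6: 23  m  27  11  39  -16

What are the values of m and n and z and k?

m = 4, n = 17, z = -6, k = 14

Rows 1 and 3 both sum to 88, so that's the common total.
The known cells in row 5 total 74, leaving 88 − 74 = 14 for the blank.
The known cells in row 6 total 84, leaving 88 − 84 = 4 for the blank.
The known cells in column 2 total 71, leaving 88 − 71 = 17 for the blank.
The known cells in row 2 total 94, leaving 88 − 94 = -6 for the blank.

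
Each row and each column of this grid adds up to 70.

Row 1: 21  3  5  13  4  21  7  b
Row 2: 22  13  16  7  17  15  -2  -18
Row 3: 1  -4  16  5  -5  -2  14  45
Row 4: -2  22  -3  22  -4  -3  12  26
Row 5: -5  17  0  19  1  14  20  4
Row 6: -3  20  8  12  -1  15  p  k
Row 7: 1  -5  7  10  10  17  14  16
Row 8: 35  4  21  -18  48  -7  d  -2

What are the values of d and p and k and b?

d = -11, p = 16, k = 3, b = -4

The known cells in row 1 total 74, leaving 70 − 74 = -4 for the blank.
The known cells in row 8 total 81, leaving 70 − 81 = -11 for the blank.
The known cells in column 7 total 54, leaving 70 − 54 = 16 for the blank.
The known cells in row 6 total 67, leaving 70 − 67 = 3 for the blank.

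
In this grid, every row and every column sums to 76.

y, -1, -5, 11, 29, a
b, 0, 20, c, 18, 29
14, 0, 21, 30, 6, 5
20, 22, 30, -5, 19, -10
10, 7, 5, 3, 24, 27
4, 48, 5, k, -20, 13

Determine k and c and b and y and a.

k = 26, c = 11, b = -2, y = 30, a = 12

Column 6 has 29 + 5 − 10 + 27 + 13 = 64; the blank must be 76 − 64 = 12.
Row 1 has -1 − 5 + 11 + 29 + 12 = 46; the blank must be 76 − 46 = 30.
Column 1 has 30 + 14 + 20 + 10 + 4 = 78; the blank must be 76 − 78 = -2.
Row 6 has 4 + 48 + 5 − 20 + 13 = 50; the blank must be 76 − 50 = 26.
Row 2 has -2 + 0 + 20 + 18 + 29 = 65; the blank must be 76 − 65 = 11.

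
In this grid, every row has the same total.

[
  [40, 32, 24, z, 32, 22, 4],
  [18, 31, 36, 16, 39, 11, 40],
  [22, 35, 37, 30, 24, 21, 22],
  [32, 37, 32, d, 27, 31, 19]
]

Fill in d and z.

d = 13, z = 37

Row 2 sums to 191 and so does row 3; that's the common total.
In row 4 the known cells total 178, leaving 191 − 178 = 13.
In row 1 the known cells total 154, leaving 191 − 154 = 37.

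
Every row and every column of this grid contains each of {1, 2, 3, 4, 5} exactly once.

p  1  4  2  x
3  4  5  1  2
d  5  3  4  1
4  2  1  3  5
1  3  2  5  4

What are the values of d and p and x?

d = 2, p = 5, x = 3

At (row 3, col 1): row 3 already has {1, 3, 4, 5}, so the value is 2.
At (row 1, col 5): column 5 already has {1, 2, 4, 5}, so the value is 3.
Cell (1,1): row 1 already has {1, 2, 3, 4} → 5.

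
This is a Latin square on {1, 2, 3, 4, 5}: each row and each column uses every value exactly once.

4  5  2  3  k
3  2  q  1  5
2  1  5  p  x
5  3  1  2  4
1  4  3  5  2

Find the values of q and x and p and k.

q = 4, x = 3, p = 4, k = 1

At (row 3, col 4): column 4 already has {1, 2, 3, 5}, so the value is 4.
At (row 3, col 5): row 3 already has {1, 2, 4, 5}, so the value is 3.
For row 2, column 3: row 2 already has {1, 2, 3, 5}; that leaves 4.
At (row 1, col 5): row 1 already has {2, 3, 4, 5}, so the value is 1.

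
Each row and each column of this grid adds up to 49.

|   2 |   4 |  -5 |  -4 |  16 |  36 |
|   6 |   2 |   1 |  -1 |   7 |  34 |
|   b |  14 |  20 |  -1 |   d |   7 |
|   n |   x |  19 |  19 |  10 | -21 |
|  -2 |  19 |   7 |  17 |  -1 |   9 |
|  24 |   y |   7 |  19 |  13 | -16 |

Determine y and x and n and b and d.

The known cells in column 5 total 45, leaving 49 − 45 = 4 for the blank.
The known cells in row 3 total 44, leaving 49 − 44 = 5 for the blank.
The known cells in row 6 total 47, leaving 49 − 47 = 2 for the blank.
The known cells in column 2 total 41, leaving 49 − 41 = 8 for the blank.
The known cells in row 4 total 35, leaving 49 − 35 = 14 for the blank.

y = 2, x = 8, n = 14, b = 5, d = 4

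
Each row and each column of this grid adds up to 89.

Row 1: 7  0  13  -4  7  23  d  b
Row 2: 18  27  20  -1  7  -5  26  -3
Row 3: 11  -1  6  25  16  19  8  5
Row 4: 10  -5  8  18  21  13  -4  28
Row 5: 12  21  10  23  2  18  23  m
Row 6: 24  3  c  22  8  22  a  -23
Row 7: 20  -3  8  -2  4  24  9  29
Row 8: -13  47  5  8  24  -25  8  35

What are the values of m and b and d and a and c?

Row 5: 12 + 21 + 10 + 23 + 2 + 18 + 23 = 109, so its missing entry is 89 − 109 = -20.
Column 8: -3 + 5 + 28 − 20 − 23 + 29 + 35 = 51, so its missing entry is 89 − 51 = 38.
Row 1: 7 + 0 + 13 − 4 + 7 + 23 + 38 = 84, so its missing entry is 89 − 84 = 5.
Column 7: 5 + 26 + 8 − 4 + 23 + 9 + 8 = 75, so its missing entry is 89 − 75 = 14.
Row 6: 24 + 3 + 22 + 8 + 22 + 14 − 23 = 70, so its missing entry is 89 − 70 = 19.

m = -20, b = 38, d = 5, a = 14, c = 19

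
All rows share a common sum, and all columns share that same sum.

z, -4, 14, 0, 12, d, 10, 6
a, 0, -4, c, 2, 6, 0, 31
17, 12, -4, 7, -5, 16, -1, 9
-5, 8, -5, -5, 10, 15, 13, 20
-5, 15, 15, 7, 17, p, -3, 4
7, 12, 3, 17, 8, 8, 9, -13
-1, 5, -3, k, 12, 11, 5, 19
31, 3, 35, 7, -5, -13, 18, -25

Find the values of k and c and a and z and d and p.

k = 3, c = 15, a = 1, z = 6, d = 7, p = 1

Rows 3 and 4 both sum to 51, so that's the common total.
Row 5: -5 + 15 + 15 + 7 + 17 − 3 + 4 = 50, so its missing entry is 51 − 50 = 1.
Column 6: 6 + 16 + 15 + 1 + 8 + 11 − 13 = 44, so its missing entry is 51 − 44 = 7.
Row 1: -4 + 14 + 0 + 12 + 7 + 10 + 6 = 45, so its missing entry is 51 − 45 = 6.
Column 1: 6 + 17 − 5 − 5 + 7 − 1 + 31 = 50, so its missing entry is 51 − 50 = 1.
Row 7: -1 + 5 − 3 + 12 + 11 + 5 + 19 = 48, so its missing entry is 51 − 48 = 3.
Row 2: 1 + 0 − 4 + 2 + 6 + 0 + 31 = 36, so its missing entry is 51 − 36 = 15.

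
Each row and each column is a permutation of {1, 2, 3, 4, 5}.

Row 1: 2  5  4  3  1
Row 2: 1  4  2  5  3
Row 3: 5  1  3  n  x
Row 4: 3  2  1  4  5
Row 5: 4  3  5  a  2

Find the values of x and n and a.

Cell (3,5): column 5 already has {1, 2, 3, 5} → 4.
Cell (3,4): row 3 already has {1, 3, 4, 5} → 2.
At (row 5, col 4): row 5 already has {2, 3, 4, 5}, so the value is 1.

x = 4, n = 2, a = 1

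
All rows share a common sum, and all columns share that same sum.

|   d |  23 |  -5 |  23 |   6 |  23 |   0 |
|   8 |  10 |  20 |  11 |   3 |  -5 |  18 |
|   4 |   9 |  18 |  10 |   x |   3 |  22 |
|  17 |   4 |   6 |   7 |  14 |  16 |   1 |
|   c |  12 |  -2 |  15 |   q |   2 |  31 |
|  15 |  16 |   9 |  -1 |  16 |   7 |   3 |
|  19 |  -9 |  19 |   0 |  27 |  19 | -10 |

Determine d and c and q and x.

d = -5, c = 7, q = 0, x = -1

Rows 2 and 4 both sum to 65, so that's the common total.
The known cells in row 3 total 66, leaving 65 − 66 = -1 for the blank.
The known cells in column 5 total 65, leaving 65 − 65 = 0 for the blank.
The known cells in row 5 total 58, leaving 65 − 58 = 7 for the blank.
The known cells in row 1 total 70, leaving 65 − 70 = -5 for the blank.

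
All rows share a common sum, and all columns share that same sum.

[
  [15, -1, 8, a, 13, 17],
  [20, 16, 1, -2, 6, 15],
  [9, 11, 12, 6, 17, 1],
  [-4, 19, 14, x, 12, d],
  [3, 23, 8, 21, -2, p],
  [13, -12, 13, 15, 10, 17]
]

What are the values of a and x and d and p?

a = 4, x = 12, d = 3, p = 3

Rows 2 and 3 both sum to 56, so that's the common total.
Row 5: 3 + 23 + 8 + 21 − 2 = 53, so its missing entry is 56 − 53 = 3.
Row 1: 15 − 1 + 8 + 13 + 17 = 52, so its missing entry is 56 − 52 = 4.
Column 4: 4 − 2 + 6 + 21 + 15 = 44, so its missing entry is 56 − 44 = 12.
Row 4: -4 + 19 + 14 + 12 + 12 = 53, so its missing entry is 56 − 53 = 3.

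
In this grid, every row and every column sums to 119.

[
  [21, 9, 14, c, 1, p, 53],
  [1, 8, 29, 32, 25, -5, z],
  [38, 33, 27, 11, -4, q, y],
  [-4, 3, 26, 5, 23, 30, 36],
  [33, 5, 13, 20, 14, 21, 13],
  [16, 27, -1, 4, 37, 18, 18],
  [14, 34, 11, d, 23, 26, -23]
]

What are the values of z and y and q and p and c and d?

z = 29, y = -7, q = 21, p = 8, c = 13, d = 34

Row 7: 14 + 34 + 11 + 23 + 26 − 23 = 85, so its missing entry is 119 − 85 = 34.
Column 4: 32 + 11 + 5 + 20 + 4 + 34 = 106, so its missing entry is 119 − 106 = 13.
Row 1: 21 + 9 + 14 + 13 + 1 + 53 = 111, so its missing entry is 119 − 111 = 8.
Row 2: 1 + 8 + 29 + 32 + 25 − 5 = 90, so its missing entry is 119 − 90 = 29.
Column 7: 53 + 29 + 36 + 13 + 18 − 23 = 126, so its missing entry is 119 − 126 = -7.
Row 3: 38 + 33 + 27 + 11 − 4 − 7 = 98, so its missing entry is 119 − 98 = 21.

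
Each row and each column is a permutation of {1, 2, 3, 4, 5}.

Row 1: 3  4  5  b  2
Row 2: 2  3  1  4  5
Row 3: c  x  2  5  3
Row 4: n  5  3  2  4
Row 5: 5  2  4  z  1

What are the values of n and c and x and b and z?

n = 1, c = 4, x = 1, b = 1, z = 3

For row 3, column 2: column 2 already has {2, 3, 4, 5}; that leaves 1.
For row 5, column 4: row 5 already has {1, 2, 4, 5}; that leaves 3.
Cell (1,4): row 1 already has {2, 3, 4, 5} → 1.
For row 3, column 1: row 3 already has {1, 2, 3, 5}; that leaves 4.
For row 4, column 1: row 4 already has {2, 3, 4, 5}; that leaves 1.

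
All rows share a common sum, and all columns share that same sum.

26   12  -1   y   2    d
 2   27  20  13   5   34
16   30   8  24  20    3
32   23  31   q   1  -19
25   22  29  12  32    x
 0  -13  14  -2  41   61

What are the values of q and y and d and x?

Rows 2 and 3 both sum to 101, so that's the common total.
The known cells in row 5 total 120, leaving 101 − 120 = -19 for the blank.
The known cells in row 4 total 68, leaving 101 − 68 = 33 for the blank.
The known cells in column 6 total 60, leaving 101 − 60 = 41 for the blank.
The known cells in row 1 total 80, leaving 101 − 80 = 21 for the blank.

q = 33, y = 21, d = 41, x = -19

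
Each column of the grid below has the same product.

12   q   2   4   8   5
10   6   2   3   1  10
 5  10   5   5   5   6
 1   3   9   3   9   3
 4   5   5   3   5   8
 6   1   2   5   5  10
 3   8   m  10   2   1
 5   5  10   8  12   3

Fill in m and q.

Columns 1 and 5 each multiply to 216000, so every column has product 216000.
Column 3: 2×2×5×9×5×2×10 = 18000, so the missing entry is 216000 ÷ 18000 = 12.
Column 2: 6×10×3×5×1×8×5 = 36000, so the missing entry is 216000 ÷ 36000 = 6.

m = 12, q = 6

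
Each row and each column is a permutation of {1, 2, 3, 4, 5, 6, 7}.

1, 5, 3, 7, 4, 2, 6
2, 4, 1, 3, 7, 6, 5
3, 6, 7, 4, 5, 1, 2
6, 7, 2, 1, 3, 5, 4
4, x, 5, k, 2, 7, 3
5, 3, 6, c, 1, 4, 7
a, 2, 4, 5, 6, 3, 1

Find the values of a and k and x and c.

a = 7, k = 6, x = 1, c = 2

Cell (6,4): row 6 already has {1, 3, 4, 5, 6, 7} → 2.
Cell (7,1): row 7 already has {1, 2, 3, 4, 5, 6} → 7.
For row 5, column 2: column 2 already has {2, 3, 4, 5, 6, 7}; that leaves 1.
Cell (5,4): row 5 already has {1, 2, 3, 4, 5, 7} → 6.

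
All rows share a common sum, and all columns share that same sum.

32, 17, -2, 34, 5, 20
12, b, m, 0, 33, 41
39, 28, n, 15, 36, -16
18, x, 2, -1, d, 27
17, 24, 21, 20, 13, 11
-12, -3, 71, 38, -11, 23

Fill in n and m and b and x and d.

Rows 1 and 5 both sum to 106, so that's the common total.
Column 5: 5 + 33 + 36 + 13 − 11 = 76, so its missing entry is 106 − 76 = 30.
Row 4: 18 + 2 − 1 + 30 + 27 = 76, so its missing entry is 106 − 76 = 30.
Column 2: 17 + 28 + 30 + 24 − 3 = 96, so its missing entry is 106 − 96 = 10.
Row 2: 12 + 10 + 0 + 33 + 41 = 96, so its missing entry is 106 − 96 = 10.
Row 3: 39 + 28 + 15 + 36 − 16 = 102, so its missing entry is 106 − 102 = 4.

n = 4, m = 10, b = 10, x = 30, d = 30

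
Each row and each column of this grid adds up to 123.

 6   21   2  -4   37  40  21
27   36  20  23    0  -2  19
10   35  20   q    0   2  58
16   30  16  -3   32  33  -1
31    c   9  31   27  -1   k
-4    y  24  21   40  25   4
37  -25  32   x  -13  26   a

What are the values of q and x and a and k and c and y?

Row 6: -4 + 24 + 21 + 40 + 25 + 4 = 110, so its missing entry is 123 − 110 = 13.
Row 3: 10 + 35 + 20 + 0 + 2 + 58 = 125, so its missing entry is 123 − 125 = -2.
Column 4: -4 + 23 − 2 − 3 + 31 + 21 = 66, so its missing entry is 123 − 66 = 57.
Row 7: 37 − 25 + 32 + 57 − 13 + 26 = 114, so its missing entry is 123 − 114 = 9.
Column 7: 21 + 19 + 58 − 1 + 4 + 9 = 110, so its missing entry is 123 − 110 = 13.
Row 5: 31 + 9 + 31 + 27 − 1 + 13 = 110, so its missing entry is 123 − 110 = 13.

q = -2, x = 57, a = 9, k = 13, c = 13, y = 13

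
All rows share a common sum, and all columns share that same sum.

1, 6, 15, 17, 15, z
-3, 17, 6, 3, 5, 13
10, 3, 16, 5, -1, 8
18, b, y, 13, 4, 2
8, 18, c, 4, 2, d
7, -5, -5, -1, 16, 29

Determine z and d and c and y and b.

z = -13, d = 2, c = 7, y = 2, b = 2

Rows 2 and 3 both sum to 41, so that's the common total.
Column 2 has 6 + 17 + 3 + 18 − 5 = 39; the blank must be 41 − 39 = 2.
Row 1 has 1 + 6 + 15 + 17 + 15 = 54; the blank must be 41 − 54 = -13.
Column 6 has -13 + 13 + 8 + 2 + 29 = 39; the blank must be 41 − 39 = 2.
Row 5 has 8 + 18 + 4 + 2 + 2 = 34; the blank must be 41 − 34 = 7.
Row 4 has 18 + 2 + 13 + 4 + 2 = 39; the blank must be 41 − 39 = 2.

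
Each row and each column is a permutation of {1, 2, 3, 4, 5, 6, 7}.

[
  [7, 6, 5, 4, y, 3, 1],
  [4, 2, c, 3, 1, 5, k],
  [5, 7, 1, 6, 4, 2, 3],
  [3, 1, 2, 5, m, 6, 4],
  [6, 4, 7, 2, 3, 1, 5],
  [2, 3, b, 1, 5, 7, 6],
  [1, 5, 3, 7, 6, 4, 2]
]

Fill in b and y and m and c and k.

b = 4, y = 2, m = 7, c = 6, k = 7

At (row 1, col 5): row 1 already has {1, 3, 4, 5, 6, 7}, so the value is 2.
At (row 4, col 5): row 4 already has {1, 2, 3, 4, 5, 6}, so the value is 7.
Cell (2,7): column 7 already has {1, 2, 3, 4, 5, 6} → 7.
Cell (2,3): row 2 already has {1, 2, 3, 4, 5, 7} → 6.
Cell (6,3): row 6 already has {1, 2, 3, 5, 6, 7} → 4.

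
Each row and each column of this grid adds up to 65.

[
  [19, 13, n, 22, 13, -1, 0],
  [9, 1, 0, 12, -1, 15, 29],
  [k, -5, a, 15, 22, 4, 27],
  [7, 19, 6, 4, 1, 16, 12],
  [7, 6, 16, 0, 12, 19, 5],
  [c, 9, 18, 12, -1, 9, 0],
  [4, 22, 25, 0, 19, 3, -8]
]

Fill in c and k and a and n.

The known cells in row 1 total 66, leaving 65 − 66 = -1 for the blank.
The known cells in row 6 total 47, leaving 65 − 47 = 18 for the blank.
The known cells in column 1 total 64, leaving 65 − 64 = 1 for the blank.
The known cells in row 3 total 64, leaving 65 − 64 = 1 for the blank.

c = 18, k = 1, a = 1, n = -1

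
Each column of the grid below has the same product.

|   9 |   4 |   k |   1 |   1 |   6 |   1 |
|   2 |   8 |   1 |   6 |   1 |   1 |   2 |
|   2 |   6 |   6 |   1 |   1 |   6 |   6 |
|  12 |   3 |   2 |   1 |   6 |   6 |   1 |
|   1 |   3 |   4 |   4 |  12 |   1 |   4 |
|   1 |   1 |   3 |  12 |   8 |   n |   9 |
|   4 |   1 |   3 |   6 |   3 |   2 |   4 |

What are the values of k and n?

Columns 2 and 5 each multiply to 1728, so every column has product 1728.
Column 3: 1×6×2×4×3×3 = 432, so the missing entry is 1728 ÷ 432 = 4.
Column 6: 6×1×6×6×1×2 = 432, so the missing entry is 1728 ÷ 432 = 4.

k = 4, n = 4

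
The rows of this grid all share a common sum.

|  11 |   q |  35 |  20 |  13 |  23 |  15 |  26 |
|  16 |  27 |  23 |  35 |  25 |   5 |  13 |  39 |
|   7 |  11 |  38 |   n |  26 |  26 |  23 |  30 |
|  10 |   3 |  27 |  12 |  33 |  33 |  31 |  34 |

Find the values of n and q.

n = 22, q = 40

The complete rows each total 183.
Row 3 is missing 183 − 161 = 22 (since 7 + 11 + 38 + 26 + 26 + 23 + 30 = 161).
Row 1 is missing 183 − 143 = 40 (since 11 + 35 + 20 + 13 + 23 + 15 + 26 = 143).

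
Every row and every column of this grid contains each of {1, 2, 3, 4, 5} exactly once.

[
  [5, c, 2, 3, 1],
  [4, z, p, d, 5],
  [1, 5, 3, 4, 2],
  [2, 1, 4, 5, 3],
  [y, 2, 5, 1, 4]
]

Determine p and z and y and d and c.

p = 1, z = 3, y = 3, d = 2, c = 4

Cell (1,2): row 1 already has {1, 2, 3, 5} → 4.
At (row 2, col 3): column 3 already has {2, 3, 4, 5}, so the value is 1.
For row 5, column 1: row 5 already has {1, 2, 4, 5}; that leaves 3.
For row 2, column 2: column 2 already has {1, 2, 4, 5}; that leaves 3.
Cell (2,4): row 2 already has {1, 3, 4, 5} → 2.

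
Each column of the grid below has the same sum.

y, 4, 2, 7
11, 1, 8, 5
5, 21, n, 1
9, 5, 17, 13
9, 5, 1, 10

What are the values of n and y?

n = 8, y = 2

Column 2 sums to 36 and so does column 4; that's the common total.
In column 3 the known cells total 28, leaving 36 − 28 = 8.
In column 1 the known cells total 34, leaving 36 − 34 = 2.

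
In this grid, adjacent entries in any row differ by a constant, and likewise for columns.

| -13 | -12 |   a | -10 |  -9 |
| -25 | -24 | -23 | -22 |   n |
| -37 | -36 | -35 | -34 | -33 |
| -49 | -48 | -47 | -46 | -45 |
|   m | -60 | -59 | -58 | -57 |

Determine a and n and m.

a = -11, n = -21, m = -61

Along each row the entries change by 1 per step; down each column they change by -12.
Row 1: from -13 at column 1, stepping by 1 to column 3 gives -11.
Row 2: from -25 at column 1, stepping by 1 to column 5 gives -21.
Row 5: from -60 at column 2, stepping by 1 to column 1 gives -61.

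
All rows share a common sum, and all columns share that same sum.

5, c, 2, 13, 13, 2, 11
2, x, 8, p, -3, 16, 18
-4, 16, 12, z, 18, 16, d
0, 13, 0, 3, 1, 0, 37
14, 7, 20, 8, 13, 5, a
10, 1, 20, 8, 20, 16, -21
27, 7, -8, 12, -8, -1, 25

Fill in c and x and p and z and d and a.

c = 8, x = 2, p = 11, z = -1, d = -3, a = -13

Rows 4 and 6 both sum to 54, so that's the common total.
The known cells in row 1 total 46, leaving 54 − 46 = 8 for the blank.
The known cells in column 2 total 52, leaving 54 − 52 = 2 for the blank.
The known cells in row 5 total 67, leaving 54 − 67 = -13 for the blank.
The known cells in column 7 total 57, leaving 54 − 57 = -3 for the blank.
The known cells in row 3 total 55, leaving 54 − 55 = -1 for the blank.
The known cells in row 2 total 43, leaving 54 − 43 = 11 for the blank.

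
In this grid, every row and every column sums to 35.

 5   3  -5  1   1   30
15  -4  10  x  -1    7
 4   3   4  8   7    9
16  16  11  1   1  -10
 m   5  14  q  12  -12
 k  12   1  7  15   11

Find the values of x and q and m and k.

The known cells in row 6 total 46, leaving 35 − 46 = -11 for the blank.
The known cells in column 1 total 29, leaving 35 − 29 = 6 for the blank.
The known cells in row 2 total 27, leaving 35 − 27 = 8 for the blank.
The known cells in row 5 total 25, leaving 35 − 25 = 10 for the blank.

x = 8, q = 10, m = 6, k = -11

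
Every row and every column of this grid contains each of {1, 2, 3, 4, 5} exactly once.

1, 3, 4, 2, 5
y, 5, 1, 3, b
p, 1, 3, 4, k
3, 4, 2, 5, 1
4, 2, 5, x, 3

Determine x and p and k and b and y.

For row 5, column 4: row 5 already has {2, 3, 4, 5}; that leaves 1.
For row 3, column 5: row 3 is missing {2, 5} and column 5 is missing {2, 4}; that leaves 2.
At (row 3, col 1): row 3 already has {1, 2, 3, 4}, so the value is 5.
For row 2, column 5: column 5 already has {1, 2, 3, 5}; that leaves 4.
At (row 2, col 1): row 2 already has {1, 3, 4, 5}, so the value is 2.

x = 1, p = 5, k = 2, b = 4, y = 2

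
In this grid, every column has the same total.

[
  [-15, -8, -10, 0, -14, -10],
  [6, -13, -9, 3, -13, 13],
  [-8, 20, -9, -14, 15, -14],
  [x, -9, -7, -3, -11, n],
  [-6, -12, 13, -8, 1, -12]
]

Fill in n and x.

n = 1, x = 1

Column 3 sums to -22 and so does column 5; that's the common total.
In column 6 the known cells total -23, leaving -22 − (-23) = 1.
In column 1 the known cells total -23, leaving -22 − (-23) = 1.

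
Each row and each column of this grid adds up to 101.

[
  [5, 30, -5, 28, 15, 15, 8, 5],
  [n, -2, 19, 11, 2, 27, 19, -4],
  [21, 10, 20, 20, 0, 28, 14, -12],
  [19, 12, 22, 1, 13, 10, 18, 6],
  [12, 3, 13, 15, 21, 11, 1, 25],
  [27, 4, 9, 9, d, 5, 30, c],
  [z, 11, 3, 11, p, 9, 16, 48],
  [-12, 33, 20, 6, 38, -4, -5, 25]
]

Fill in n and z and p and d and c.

Column 8: 5 − 4 − 12 + 6 + 25 + 48 + 25 = 93, so its missing entry is 101 − 93 = 8.
Row 6: 27 + 4 + 9 + 9 + 5 + 30 + 8 = 92, so its missing entry is 101 − 92 = 9.
Column 5: 15 + 2 + 0 + 13 + 21 + 9 + 38 = 98, so its missing entry is 101 − 98 = 3.
Row 7: 11 + 3 + 11 + 3 + 9 + 16 + 48 = 101, so its missing entry is 101 − 101 = 0.
Row 2: -2 + 19 + 11 + 2 + 27 + 19 − 4 = 72, so its missing entry is 101 − 72 = 29.

n = 29, z = 0, p = 3, d = 9, c = 8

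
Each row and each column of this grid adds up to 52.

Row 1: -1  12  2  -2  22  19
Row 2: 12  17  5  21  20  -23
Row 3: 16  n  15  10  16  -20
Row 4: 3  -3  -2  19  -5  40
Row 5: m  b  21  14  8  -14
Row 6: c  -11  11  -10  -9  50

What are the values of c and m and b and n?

c = 21, m = 1, b = 22, n = 15

Row 6: -11 + 11 − 10 − 9 + 50 = 31, so its missing entry is 52 − 31 = 21.
Column 1: -1 + 12 + 16 + 3 + 21 = 51, so its missing entry is 52 − 51 = 1.
Row 3: 16 + 15 + 10 + 16 − 20 = 37, so its missing entry is 52 − 37 = 15.
Row 5: 1 + 21 + 14 + 8 − 14 = 30, so its missing entry is 52 − 30 = 22.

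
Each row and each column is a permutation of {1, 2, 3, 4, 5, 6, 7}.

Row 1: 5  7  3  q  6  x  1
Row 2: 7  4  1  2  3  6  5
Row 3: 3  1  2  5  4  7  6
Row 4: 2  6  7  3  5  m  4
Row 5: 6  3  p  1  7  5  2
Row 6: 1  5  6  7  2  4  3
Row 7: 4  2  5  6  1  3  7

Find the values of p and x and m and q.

p = 4, x = 2, m = 1, q = 4

At (row 5, col 3): row 5 already has {1, 2, 3, 5, 6, 7}, so the value is 4.
At (row 1, col 4): column 4 already has {1, 2, 3, 5, 6, 7}, so the value is 4.
At (row 4, col 6): row 4 already has {2, 3, 4, 5, 6, 7}, so the value is 1.
Cell (1,6): row 1 already has {1, 3, 4, 5, 6, 7} → 2.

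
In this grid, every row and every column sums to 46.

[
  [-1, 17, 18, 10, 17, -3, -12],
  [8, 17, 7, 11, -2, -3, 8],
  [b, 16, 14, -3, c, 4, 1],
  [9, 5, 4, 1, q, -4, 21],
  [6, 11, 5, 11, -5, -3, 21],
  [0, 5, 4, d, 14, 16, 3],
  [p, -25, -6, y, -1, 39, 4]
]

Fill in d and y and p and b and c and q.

d = 4, y = 12, p = 23, b = 1, c = 13, q = 10

The known cells in row 4 total 36, leaving 46 − 36 = 10 for the blank.
The known cells in column 5 total 33, leaving 46 − 33 = 13 for the blank.
The known cells in row 3 total 45, leaving 46 − 45 = 1 for the blank.
The known cells in column 1 total 23, leaving 46 − 23 = 23 for the blank.
The known cells in row 6 total 42, leaving 46 − 42 = 4 for the blank.
The known cells in row 7 total 34, leaving 46 − 34 = 12 for the blank.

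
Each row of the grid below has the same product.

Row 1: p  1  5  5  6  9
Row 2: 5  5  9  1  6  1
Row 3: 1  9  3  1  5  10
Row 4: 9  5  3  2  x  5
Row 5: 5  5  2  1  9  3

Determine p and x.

Rows 2 and 3 each multiply to 1350, so every row has product 1350.
Row 1: 1×5×5×6×9 = 1350, so the missing entry is 1350 ÷ 1350 = 1.
Row 4: 9×5×3×2×5 = 1350, so the missing entry is 1350 ÷ 1350 = 1.

p = 1, x = 1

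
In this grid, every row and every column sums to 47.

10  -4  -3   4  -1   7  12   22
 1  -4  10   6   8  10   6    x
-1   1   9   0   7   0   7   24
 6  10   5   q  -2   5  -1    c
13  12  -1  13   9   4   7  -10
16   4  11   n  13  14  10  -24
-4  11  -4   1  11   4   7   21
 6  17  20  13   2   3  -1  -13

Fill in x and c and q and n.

Row 6: 16 + 4 + 11 + 13 + 14 + 10 − 24 = 44, so its missing entry is 47 − 44 = 3.
Row 2: 1 − 4 + 10 + 6 + 8 + 10 + 6 = 37, so its missing entry is 47 − 37 = 10.
Column 8: 22 + 10 + 24 − 10 − 24 + 21 − 13 = 30, so its missing entry is 47 − 30 = 17.
Row 4: 6 + 10 + 5 − 2 + 5 − 1 + 17 = 40, so its missing entry is 47 − 40 = 7.

x = 10, c = 17, q = 7, n = 3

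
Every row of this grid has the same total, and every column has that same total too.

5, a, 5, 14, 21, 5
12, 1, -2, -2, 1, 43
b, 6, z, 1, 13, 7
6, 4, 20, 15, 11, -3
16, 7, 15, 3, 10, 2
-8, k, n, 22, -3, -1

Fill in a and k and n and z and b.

a = 3, k = 32, n = 11, z = 4, b = 22

Rows 2 and 4 both sum to 53, so that's the common total.
The known cells in row 1 total 50, leaving 53 − 50 = 3 for the blank.
The known cells in column 1 total 31, leaving 53 − 31 = 22 for the blank.
The known cells in column 2 total 21, leaving 53 − 21 = 32 for the blank.
The known cells in row 3 total 49, leaving 53 − 49 = 4 for the blank.
The known cells in row 6 total 42, leaving 53 − 42 = 11 for the blank.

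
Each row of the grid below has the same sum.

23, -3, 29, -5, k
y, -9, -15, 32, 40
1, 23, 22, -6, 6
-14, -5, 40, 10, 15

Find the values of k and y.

k = 2, y = -2

Row 3 sums to 46 and so does row 4; that's the common total.
In row 1 the known cells total 44, leaving 46 − 44 = 2.
In row 2 the known cells total 48, leaving 46 − 48 = -2.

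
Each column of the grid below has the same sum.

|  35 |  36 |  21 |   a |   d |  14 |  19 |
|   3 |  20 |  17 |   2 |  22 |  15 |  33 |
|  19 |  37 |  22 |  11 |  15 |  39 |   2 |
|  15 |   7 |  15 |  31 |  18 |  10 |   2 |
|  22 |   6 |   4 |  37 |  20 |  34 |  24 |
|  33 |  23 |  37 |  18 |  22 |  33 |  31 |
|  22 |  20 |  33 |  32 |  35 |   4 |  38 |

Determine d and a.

d = 17, a = 18

Column 3 sums to 149 and so does column 7; that's the common total.
In column 5 the known cells total 132, leaving 149 − 132 = 17.
In column 4 the known cells total 131, leaving 149 − 131 = 18.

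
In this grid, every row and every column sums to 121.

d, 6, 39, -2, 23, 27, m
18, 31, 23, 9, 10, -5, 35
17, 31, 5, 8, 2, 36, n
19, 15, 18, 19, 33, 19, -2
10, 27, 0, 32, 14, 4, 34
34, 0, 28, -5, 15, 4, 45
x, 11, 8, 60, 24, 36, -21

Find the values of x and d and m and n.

Row 3 has 17 + 31 + 5 + 8 + 2 + 36 = 99; the blank must be 121 − 99 = 22.
Column 7 has 35 + 22 − 2 + 34 + 45 − 21 = 113; the blank must be 121 − 113 = 8.
Row 1 has 6 + 39 − 2 + 23 + 27 + 8 = 101; the blank must be 121 − 101 = 20.
Row 7 has 11 + 8 + 60 + 24 + 36 − 21 = 118; the blank must be 121 − 118 = 3.

x = 3, d = 20, m = 8, n = 22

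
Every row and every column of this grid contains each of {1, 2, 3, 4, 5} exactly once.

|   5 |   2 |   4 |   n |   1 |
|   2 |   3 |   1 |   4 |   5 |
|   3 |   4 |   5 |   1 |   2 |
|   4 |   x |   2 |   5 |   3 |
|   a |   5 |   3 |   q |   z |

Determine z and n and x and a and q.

For row 5, column 5: column 5 already has {1, 2, 3, 5}; that leaves 4.
Cell (5,1): column 1 already has {2, 3, 4, 5} → 1.
For row 5, column 4: row 5 already has {1, 3, 4, 5}; that leaves 2.
At (row 4, col 2): row 4 already has {2, 3, 4, 5}, so the value is 1.
At (row 1, col 4): row 1 already has {1, 2, 4, 5}, so the value is 3.

z = 4, n = 3, x = 1, a = 1, q = 2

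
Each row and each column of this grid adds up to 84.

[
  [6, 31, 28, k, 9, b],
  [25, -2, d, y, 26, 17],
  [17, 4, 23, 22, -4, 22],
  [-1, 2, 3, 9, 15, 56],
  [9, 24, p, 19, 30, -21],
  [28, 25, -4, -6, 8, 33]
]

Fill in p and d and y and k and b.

Row 5 has 9 + 24 + 19 + 30 − 21 = 61; the blank must be 84 − 61 = 23.
Column 3 has 28 + 23 + 3 + 23 − 4 = 73; the blank must be 84 − 73 = 11.
Column 6 has 17 + 22 + 56 − 21 + 33 = 107; the blank must be 84 − 107 = -23.
Row 1 has 6 + 31 + 28 + 9 − 23 = 51; the blank must be 84 − 51 = 33.
Row 2 has 25 − 2 + 11 + 26 + 17 = 77; the blank must be 84 − 77 = 7.

p = 23, d = 11, y = 7, k = 33, b = -23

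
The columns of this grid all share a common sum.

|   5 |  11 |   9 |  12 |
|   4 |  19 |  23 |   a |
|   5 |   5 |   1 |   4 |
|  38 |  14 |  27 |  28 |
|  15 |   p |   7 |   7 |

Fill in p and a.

Column 1 sums to 67 and so does column 3; that's the common total.
In column 2 the known cells total 49, leaving 67 − 49 = 18.
In column 4 the known cells total 51, leaving 67 − 51 = 16.

p = 18, a = 16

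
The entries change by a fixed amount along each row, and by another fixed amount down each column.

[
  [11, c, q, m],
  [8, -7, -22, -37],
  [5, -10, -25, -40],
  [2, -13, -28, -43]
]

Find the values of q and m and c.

q = -19, m = -34, c = -4

Along each row the entries change by -15 per step; down each column they change by -3.
Column 3: from -22 at row 2, stepping by -3 to row 1 gives -19.
Column 4: from -37 at row 2, stepping by -3 to row 1 gives -34.
Column 2: from -7 at row 2, stepping by -3 to row 1 gives -4.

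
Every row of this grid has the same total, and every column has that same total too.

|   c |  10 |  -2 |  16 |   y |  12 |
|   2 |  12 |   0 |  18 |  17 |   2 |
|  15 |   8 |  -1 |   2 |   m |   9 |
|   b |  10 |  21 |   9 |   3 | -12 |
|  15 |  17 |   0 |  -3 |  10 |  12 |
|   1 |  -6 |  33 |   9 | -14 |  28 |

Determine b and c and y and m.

Rows 2 and 5 both sum to 51, so that's the common total.
Row 3: 15 + 8 − 1 + 2 + 9 = 33, so its missing entry is 51 − 33 = 18.
Column 5: 17 + 18 + 3 + 10 − 14 = 34, so its missing entry is 51 − 34 = 17.
Row 1: 10 − 2 + 16 + 17 + 12 = 53, so its missing entry is 51 − 53 = -2.
Row 4: 10 + 21 + 9 + 3 − 12 = 31, so its missing entry is 51 − 31 = 20.

b = 20, c = -2, y = 17, m = 18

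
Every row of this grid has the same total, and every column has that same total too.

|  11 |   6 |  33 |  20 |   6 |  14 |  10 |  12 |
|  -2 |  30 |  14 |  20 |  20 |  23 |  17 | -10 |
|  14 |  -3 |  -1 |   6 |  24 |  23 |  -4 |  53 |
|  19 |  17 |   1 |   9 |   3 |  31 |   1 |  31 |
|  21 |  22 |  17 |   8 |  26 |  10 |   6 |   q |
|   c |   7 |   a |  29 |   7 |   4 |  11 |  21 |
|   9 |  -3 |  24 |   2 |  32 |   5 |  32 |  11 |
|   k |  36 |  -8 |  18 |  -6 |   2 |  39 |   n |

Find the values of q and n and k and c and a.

q = 2, n = -8, k = 39, c = 1, a = 32

Rows 1 and 2 both sum to 112, so that's the common total.
Row 5: 21 + 22 + 17 + 8 + 26 + 10 + 6 = 110, so its missing entry is 112 − 110 = 2.
Column 8: 12 − 10 + 53 + 31 + 2 + 21 + 11 = 120, so its missing entry is 112 − 120 = -8.
Row 8: 36 − 8 + 18 − 6 + 2 + 39 − 8 = 73, so its missing entry is 112 − 73 = 39.
Column 1: 11 − 2 + 14 + 19 + 21 + 9 + 39 = 111, so its missing entry is 112 − 111 = 1.
Row 6: 1 + 7 + 29 + 7 + 4 + 11 + 21 = 80, so its missing entry is 112 − 80 = 32.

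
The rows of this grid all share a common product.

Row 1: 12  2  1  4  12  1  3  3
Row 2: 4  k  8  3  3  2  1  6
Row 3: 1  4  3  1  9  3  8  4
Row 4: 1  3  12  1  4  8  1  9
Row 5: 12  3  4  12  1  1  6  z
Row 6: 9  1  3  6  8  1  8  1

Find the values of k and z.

k = 3, z = 1

Rows 1 and 4 each multiply to 10368, so every row has product 10368.
Row 2: 4×8×3×3×2×1×6 = 3456, so the missing entry is 10368 ÷ 3456 = 3.
Row 5: 12×3×4×12×1×1×6 = 10368, so the missing entry is 10368 ÷ 10368 = 1.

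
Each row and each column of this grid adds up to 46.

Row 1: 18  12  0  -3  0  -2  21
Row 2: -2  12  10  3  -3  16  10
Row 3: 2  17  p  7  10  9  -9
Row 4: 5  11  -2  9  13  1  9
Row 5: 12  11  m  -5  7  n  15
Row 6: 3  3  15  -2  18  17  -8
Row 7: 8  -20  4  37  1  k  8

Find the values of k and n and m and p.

k = 8, n = -3, m = 9, p = 10

Row 7 has 8 − 20 + 4 + 37 + 1 + 8 = 38; the blank must be 46 − 38 = 8.
Column 6 has -2 + 16 + 9 + 1 + 17 + 8 = 49; the blank must be 46 − 49 = -3.
Row 5 has 12 + 11 − 5 + 7 − 3 + 15 = 37; the blank must be 46 − 37 = 9.
Row 3 has 2 + 17 + 7 + 10 + 9 − 9 = 36; the blank must be 46 − 36 = 10.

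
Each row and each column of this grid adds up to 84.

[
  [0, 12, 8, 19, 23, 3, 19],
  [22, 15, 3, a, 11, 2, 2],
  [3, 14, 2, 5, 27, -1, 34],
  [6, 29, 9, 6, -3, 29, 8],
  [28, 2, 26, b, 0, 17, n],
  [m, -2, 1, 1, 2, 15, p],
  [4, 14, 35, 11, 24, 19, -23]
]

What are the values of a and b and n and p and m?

Column 1 has 0 + 22 + 3 + 6 + 28 + 4 = 63; the blank must be 84 − 63 = 21.
Row 6 has 21 − 2 + 1 + 1 + 2 + 15 = 38; the blank must be 84 − 38 = 46.
Column 7 has 19 + 2 + 34 + 8 + 46 − 23 = 86; the blank must be 84 − 86 = -2.
Row 5 has 28 + 2 + 26 + 0 + 17 − 2 = 71; the blank must be 84 − 71 = 13.
Row 2 has 22 + 15 + 3 + 11 + 2 + 2 = 55; the blank must be 84 − 55 = 29.

a = 29, b = 13, n = -2, p = 46, m = 21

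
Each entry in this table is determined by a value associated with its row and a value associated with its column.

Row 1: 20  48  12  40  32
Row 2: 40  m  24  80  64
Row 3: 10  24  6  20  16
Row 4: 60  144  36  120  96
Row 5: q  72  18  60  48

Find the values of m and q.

Each row is a constant multiple of every other row — this is a multiplication table with the headers hidden.
Row 2 is 64/32 = 2/1 times row 1, so its entry in column 2 is 48 × 2/1 = 96.
Row 5 is 48/32 = 3/2 times row 1, so its entry in column 1 is 20 × 3/2 = 30.

m = 96, q = 30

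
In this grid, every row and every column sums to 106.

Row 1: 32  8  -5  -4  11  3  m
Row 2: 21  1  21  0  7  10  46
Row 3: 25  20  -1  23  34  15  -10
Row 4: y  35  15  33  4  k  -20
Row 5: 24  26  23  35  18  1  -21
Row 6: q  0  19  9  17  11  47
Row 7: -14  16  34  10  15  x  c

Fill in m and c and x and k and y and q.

m = 61, c = 3, x = 42, k = 24, y = 15, q = 3

Row 1 has 32 + 8 − 5 − 4 + 11 + 3 = 45; the blank must be 106 − 45 = 61.
Row 6 has 0 + 19 + 9 + 17 + 11 + 47 = 103; the blank must be 106 − 103 = 3.
Column 1 has 32 + 21 + 25 + 24 + 3 − 14 = 91; the blank must be 106 − 91 = 15.
Column 7 has 61 + 46 − 10 − 20 − 21 + 47 = 103; the blank must be 106 − 103 = 3.
Row 7 has -14 + 16 + 34 + 10 + 15 + 3 = 64; the blank must be 106 − 64 = 42.
Row 4 has 15 + 35 + 15 + 33 + 4 − 20 = 82; the blank must be 106 − 82 = 24.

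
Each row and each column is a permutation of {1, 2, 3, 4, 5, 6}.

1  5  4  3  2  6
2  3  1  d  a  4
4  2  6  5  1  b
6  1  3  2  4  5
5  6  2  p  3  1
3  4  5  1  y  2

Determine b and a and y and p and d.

b = 3, a = 5, y = 6, p = 4, d = 6

At (row 5, col 4): row 5 already has {1, 2, 3, 5, 6}, so the value is 4.
At (row 6, col 5): row 6 already has {1, 2, 3, 4, 5}, so the value is 6.
Cell (2,5): column 5 already has {1, 2, 3, 4, 6} → 5.
For row 3, column 6: row 3 already has {1, 2, 4, 5, 6}; that leaves 3.
For row 2, column 4: row 2 already has {1, 2, 3, 4, 5}; that leaves 6.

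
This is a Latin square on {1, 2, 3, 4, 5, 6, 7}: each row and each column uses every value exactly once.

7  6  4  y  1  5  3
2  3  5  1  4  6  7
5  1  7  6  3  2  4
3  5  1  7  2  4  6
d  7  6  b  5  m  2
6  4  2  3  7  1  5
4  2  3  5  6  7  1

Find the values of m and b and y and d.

For row 5, column 6: column 6 already has {1, 2, 4, 5, 6, 7}; that leaves 3.
Cell (5,1): column 1 already has {2, 3, 4, 5, 6, 7} → 1.
Cell (5,4): row 5 already has {1, 2, 3, 5, 6, 7} → 4.
For row 1, column 4: row 1 already has {1, 3, 4, 5, 6, 7}; that leaves 2.

m = 3, b = 4, y = 2, d = 1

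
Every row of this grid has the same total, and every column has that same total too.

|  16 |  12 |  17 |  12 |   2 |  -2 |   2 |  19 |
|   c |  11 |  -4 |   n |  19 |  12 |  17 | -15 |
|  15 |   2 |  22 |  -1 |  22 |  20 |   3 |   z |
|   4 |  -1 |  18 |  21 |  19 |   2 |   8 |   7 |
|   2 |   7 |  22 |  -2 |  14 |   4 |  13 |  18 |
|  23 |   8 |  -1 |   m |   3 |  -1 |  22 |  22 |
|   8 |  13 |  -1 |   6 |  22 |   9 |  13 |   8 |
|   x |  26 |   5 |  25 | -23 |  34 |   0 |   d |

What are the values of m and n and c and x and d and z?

Rows 1 and 4 both sum to 78, so that's the common total.
Row 3 has 15 + 2 + 22 − 1 + 22 + 20 + 3 = 83; the blank must be 78 − 83 = -5.
Column 8 has 19 − 15 − 5 + 7 + 18 + 22 + 8 = 54; the blank must be 78 − 54 = 24.
Row 8 has 26 + 5 + 25 − 23 + 34 + 0 + 24 = 91; the blank must be 78 − 91 = -13.
Column 1 has 16 + 15 + 4 + 2 + 23 + 8 − 13 = 55; the blank must be 78 − 55 = 23.
Row 6 has 23 + 8 − 1 + 3 − 1 + 22 + 22 = 76; the blank must be 78 − 76 = 2.
Row 2 has 23 + 11 − 4 + 19 + 12 + 17 − 15 = 63; the blank must be 78 − 63 = 15.

m = 2, n = 15, c = 23, x = -13, d = 24, z = -5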